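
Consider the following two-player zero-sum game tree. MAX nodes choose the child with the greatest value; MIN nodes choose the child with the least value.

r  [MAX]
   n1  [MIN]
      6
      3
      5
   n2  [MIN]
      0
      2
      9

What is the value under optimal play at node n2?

n2 (MIN): min(0, 2, 9) = 0

0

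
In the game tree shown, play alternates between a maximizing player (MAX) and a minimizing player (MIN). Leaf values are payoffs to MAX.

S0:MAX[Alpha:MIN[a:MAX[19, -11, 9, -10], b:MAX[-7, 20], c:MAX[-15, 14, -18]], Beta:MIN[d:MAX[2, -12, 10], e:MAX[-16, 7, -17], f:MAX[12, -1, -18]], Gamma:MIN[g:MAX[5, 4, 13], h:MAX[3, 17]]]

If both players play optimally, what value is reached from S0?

a (MAX): max(19, -11, 9, -10) = 19
b (MAX): max(-7, 20) = 20
c (MAX): max(-15, 14, -18) = 14
Alpha (MIN): min(19, 20, 14) = 14
d (MAX): max(2, -12, 10) = 10
e (MAX): max(-16, 7, -17) = 7
f (MAX): max(12, -1, -18) = 12
Beta (MIN): min(10, 7, 12) = 7
g (MAX): max(5, 4, 13) = 13
h (MAX): max(3, 17) = 17
Gamma (MIN): min(13, 17) = 13
S0 (MAX): max(14, 7, 13) = 14

14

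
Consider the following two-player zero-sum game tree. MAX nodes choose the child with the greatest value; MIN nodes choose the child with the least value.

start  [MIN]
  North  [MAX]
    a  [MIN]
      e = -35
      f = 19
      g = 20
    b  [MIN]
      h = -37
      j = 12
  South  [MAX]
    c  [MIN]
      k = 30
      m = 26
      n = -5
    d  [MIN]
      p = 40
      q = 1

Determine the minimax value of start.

-35

a (MIN): min(-35, 19, 20) = -35
b (MIN): min(-37, 12) = -37
North (MAX): max(-35, -37) = -35
c (MIN): min(30, 26, -5) = -5
d (MIN): min(40, 1) = 1
South (MAX): max(-5, 1) = 1
start (MIN): min(-35, 1) = -35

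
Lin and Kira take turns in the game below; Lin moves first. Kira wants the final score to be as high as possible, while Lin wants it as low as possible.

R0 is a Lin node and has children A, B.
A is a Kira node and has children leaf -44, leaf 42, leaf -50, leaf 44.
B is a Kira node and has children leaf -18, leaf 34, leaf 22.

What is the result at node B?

34

B (Kira): max(-18, 34, 22) = 34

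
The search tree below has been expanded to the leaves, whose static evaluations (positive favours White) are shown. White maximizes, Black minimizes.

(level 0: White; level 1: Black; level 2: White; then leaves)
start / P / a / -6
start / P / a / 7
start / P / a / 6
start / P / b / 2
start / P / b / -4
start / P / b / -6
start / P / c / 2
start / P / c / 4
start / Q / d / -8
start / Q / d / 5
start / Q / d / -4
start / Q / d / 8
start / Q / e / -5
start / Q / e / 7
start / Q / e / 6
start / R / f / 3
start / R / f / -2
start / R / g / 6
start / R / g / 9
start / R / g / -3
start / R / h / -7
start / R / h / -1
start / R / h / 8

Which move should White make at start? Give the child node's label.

a (White): max(-6, 7, 6) = 7
b (White): max(2, -4, -6) = 2
c (White): max(2, 4) = 4
P (Black): min(7, 2, 4) = 2
d (White): max(-8, 5, -4, 8) = 8
e (White): max(-5, 7, 6) = 7
Q (Black): min(8, 7) = 7
f (White): max(3, -2) = 3
g (White): max(6, 9, -3) = 9
h (White): max(-7, -1, 8) = 8
R (Black): min(3, 9, 8) = 3
start (White): max(2, 7, 3) = 7
White at start wants the highest of {P=2, Q=7, R=3}, so chooses Q.

Q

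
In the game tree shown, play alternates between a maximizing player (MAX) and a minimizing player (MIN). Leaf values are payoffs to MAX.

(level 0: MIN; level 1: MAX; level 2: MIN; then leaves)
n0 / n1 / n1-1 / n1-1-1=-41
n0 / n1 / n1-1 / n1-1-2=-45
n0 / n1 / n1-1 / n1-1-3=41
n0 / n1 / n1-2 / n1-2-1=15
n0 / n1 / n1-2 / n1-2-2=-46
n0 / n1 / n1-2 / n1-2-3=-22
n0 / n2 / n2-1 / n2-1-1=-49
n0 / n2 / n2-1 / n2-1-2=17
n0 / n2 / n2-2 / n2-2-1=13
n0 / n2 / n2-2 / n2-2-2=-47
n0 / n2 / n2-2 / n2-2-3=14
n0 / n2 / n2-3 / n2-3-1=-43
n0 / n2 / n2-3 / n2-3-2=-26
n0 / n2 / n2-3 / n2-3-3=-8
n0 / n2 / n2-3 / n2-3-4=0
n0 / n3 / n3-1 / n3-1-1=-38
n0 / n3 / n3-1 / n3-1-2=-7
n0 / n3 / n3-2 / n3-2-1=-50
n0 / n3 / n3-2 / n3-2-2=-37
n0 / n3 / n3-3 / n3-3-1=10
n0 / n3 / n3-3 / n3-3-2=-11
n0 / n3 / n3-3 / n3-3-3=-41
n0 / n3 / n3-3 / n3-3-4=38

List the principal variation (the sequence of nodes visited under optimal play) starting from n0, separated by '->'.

n0 -> n1 -> n1-1 -> n1-1-2

n1-1 (MIN): min(-41, -45, 41) = -45
n1-2 (MIN): min(15, -46, -22) = -46
n1 (MAX): max(-45, -46) = -45
n2-1 (MIN): min(-49, 17) = -49
n2-2 (MIN): min(13, -47, 14) = -47
n2-3 (MIN): min(-43, -26, -8, 0) = -43
n2 (MAX): max(-49, -47, -43) = -43
n3-1 (MIN): min(-38, -7) = -38
n3-2 (MIN): min(-50, -37) = -50
n3-3 (MIN): min(10, -11, -41, 38) = -41
n3 (MAX): max(-38, -50, -41) = -38
n0 (MIN): min(-45, -43, -38) = -45
At n0, MIN picks n1 (lowest: -45).
At n1, MAX picks n1-1 (highest: -45).
At n1-1, MIN picks n1-1-2 (lowest: -45).
Terminal value -45.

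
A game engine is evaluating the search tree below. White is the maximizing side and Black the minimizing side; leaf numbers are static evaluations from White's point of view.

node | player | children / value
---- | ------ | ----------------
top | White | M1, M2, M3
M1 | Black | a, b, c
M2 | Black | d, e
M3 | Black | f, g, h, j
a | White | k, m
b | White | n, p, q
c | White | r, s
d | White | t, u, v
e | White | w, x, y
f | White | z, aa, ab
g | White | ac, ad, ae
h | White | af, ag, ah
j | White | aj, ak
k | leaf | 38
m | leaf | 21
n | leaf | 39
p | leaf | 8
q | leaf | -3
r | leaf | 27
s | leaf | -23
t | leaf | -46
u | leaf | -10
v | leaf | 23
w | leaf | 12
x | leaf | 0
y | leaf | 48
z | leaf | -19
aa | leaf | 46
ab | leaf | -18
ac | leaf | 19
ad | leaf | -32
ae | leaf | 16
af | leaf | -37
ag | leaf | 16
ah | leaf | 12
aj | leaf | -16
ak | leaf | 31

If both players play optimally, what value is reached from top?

27

a (White): max(38, 21) = 38
b (White): max(39, 8, -3) = 39
c (White): max(27, -23) = 27
M1 (Black): min(38, 39, 27) = 27
d (White): max(-46, -10, 23) = 23
e (White): max(12, 0, 48) = 48
M2 (Black): min(23, 48) = 23
f (White): max(-19, 46, -18) = 46
g (White): max(19, -32, 16) = 19
h (White): max(-37, 16, 12) = 16
j (White): max(-16, 31) = 31
M3 (Black): min(46, 19, 16, 31) = 16
top (White): max(27, 23, 16) = 27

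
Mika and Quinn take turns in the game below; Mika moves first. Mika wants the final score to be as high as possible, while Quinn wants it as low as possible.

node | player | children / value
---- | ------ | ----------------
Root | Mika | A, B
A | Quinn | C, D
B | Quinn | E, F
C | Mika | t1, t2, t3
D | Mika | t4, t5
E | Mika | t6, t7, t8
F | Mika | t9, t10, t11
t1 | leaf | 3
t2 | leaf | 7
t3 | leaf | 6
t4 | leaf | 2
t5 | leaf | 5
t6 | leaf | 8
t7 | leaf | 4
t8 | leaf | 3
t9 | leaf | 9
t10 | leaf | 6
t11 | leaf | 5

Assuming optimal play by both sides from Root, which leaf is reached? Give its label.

C (Mika): max(3, 7, 6) = 7
D (Mika): max(2, 5) = 5
A (Quinn): min(7, 5) = 5
E (Mika): max(8, 4, 3) = 8
F (Mika): max(9, 6, 5) = 9
B (Quinn): min(8, 9) = 8
Root (Mika): max(5, 8) = 8
At Root, Mika picks B (highest: 8).
At B, Quinn picks E (lowest: 8).
At E, Mika picks t6 (highest: 8).
Terminal value 8.

t6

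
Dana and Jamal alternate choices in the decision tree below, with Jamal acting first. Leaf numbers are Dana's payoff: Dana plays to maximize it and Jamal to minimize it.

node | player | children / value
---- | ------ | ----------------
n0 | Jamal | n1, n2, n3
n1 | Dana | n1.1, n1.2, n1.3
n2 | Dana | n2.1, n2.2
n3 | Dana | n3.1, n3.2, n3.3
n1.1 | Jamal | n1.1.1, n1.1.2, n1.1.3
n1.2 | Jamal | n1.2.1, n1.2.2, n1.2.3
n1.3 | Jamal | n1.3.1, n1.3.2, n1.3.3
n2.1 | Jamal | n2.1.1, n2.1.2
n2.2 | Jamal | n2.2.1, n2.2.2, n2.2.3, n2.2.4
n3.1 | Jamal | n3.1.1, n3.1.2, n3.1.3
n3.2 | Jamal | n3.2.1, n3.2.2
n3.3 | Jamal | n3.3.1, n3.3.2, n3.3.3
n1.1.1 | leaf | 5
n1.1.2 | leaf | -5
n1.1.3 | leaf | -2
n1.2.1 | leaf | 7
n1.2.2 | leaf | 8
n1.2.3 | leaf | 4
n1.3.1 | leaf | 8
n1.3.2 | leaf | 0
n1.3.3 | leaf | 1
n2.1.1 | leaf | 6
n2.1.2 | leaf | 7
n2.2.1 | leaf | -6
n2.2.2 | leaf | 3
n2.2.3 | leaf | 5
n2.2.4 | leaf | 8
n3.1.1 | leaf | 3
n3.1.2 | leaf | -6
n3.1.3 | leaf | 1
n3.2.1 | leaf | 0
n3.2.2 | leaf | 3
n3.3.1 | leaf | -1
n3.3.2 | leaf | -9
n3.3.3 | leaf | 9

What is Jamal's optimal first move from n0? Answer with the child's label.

n3

n1.1 (Jamal): min(5, -5, -2) = -5
n1.2 (Jamal): min(7, 8, 4) = 4
n1.3 (Jamal): min(8, 0, 1) = 0
n1 (Dana): max(-5, 4, 0) = 4
n2.1 (Jamal): min(6, 7) = 6
n2.2 (Jamal): min(-6, 3, 5, 8) = -6
n2 (Dana): max(6, -6) = 6
n3.1 (Jamal): min(3, -6, 1) = -6
n3.2 (Jamal): min(0, 3) = 0
n3.3 (Jamal): min(-1, -9, 9) = -9
n3 (Dana): max(-6, 0, -9) = 0
n0 (Jamal): min(4, 6, 0) = 0
Jamal at n0 wants the lowest of {n1=4, n2=6, n3=0}, so chooses n3.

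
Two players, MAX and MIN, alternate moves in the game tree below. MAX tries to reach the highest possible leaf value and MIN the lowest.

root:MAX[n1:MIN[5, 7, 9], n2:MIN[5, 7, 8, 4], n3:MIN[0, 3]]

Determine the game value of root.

5

n1 (MIN): min(5, 7, 9) = 5
n2 (MIN): min(5, 7, 8, 4) = 4
n3 (MIN): min(0, 3) = 0
root (MAX): max(5, 4, 0) = 5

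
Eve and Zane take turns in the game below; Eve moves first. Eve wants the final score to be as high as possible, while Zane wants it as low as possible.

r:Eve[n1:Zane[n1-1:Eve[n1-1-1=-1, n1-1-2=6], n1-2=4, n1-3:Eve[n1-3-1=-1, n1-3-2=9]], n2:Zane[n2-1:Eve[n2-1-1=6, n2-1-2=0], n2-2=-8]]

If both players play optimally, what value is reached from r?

4

n1-1 (Eve): max(-1, 6) = 6
n1-3 (Eve): max(-1, 9) = 9
n1 (Zane): min(6, 4, 9) = 4
n2-1 (Eve): max(6, 0) = 6
n2 (Zane): min(6, -8) = -8
r (Eve): max(4, -8) = 4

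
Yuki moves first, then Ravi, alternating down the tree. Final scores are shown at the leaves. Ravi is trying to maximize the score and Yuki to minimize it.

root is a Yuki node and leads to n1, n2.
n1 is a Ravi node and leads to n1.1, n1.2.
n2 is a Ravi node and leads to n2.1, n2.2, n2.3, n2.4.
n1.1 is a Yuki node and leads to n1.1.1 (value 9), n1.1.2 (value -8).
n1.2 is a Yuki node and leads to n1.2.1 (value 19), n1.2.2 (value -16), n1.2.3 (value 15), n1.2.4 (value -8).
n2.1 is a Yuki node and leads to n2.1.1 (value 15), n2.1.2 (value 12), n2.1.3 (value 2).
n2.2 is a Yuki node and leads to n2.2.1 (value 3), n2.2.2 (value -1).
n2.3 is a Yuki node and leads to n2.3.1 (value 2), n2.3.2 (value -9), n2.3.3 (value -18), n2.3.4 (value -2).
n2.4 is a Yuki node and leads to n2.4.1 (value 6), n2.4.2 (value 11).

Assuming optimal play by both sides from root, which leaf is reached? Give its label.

n1.1 (Yuki): min(9, -8) = -8
n1.2 (Yuki): min(19, -16, 15, -8) = -16
n1 (Ravi): max(-8, -16) = -8
n2.1 (Yuki): min(15, 12, 2) = 2
n2.2 (Yuki): min(3, -1) = -1
n2.3 (Yuki): min(2, -9, -18, -2) = -18
n2.4 (Yuki): min(6, 11) = 6
n2 (Ravi): max(2, -1, -18, 6) = 6
root (Yuki): min(-8, 6) = -8
At root, Yuki picks n1 (lowest: -8).
At n1, Ravi picks n1.1 (highest: -8).
At n1.1, Yuki picks n1.1.2 (lowest: -8).
Terminal value -8.

n1.1.2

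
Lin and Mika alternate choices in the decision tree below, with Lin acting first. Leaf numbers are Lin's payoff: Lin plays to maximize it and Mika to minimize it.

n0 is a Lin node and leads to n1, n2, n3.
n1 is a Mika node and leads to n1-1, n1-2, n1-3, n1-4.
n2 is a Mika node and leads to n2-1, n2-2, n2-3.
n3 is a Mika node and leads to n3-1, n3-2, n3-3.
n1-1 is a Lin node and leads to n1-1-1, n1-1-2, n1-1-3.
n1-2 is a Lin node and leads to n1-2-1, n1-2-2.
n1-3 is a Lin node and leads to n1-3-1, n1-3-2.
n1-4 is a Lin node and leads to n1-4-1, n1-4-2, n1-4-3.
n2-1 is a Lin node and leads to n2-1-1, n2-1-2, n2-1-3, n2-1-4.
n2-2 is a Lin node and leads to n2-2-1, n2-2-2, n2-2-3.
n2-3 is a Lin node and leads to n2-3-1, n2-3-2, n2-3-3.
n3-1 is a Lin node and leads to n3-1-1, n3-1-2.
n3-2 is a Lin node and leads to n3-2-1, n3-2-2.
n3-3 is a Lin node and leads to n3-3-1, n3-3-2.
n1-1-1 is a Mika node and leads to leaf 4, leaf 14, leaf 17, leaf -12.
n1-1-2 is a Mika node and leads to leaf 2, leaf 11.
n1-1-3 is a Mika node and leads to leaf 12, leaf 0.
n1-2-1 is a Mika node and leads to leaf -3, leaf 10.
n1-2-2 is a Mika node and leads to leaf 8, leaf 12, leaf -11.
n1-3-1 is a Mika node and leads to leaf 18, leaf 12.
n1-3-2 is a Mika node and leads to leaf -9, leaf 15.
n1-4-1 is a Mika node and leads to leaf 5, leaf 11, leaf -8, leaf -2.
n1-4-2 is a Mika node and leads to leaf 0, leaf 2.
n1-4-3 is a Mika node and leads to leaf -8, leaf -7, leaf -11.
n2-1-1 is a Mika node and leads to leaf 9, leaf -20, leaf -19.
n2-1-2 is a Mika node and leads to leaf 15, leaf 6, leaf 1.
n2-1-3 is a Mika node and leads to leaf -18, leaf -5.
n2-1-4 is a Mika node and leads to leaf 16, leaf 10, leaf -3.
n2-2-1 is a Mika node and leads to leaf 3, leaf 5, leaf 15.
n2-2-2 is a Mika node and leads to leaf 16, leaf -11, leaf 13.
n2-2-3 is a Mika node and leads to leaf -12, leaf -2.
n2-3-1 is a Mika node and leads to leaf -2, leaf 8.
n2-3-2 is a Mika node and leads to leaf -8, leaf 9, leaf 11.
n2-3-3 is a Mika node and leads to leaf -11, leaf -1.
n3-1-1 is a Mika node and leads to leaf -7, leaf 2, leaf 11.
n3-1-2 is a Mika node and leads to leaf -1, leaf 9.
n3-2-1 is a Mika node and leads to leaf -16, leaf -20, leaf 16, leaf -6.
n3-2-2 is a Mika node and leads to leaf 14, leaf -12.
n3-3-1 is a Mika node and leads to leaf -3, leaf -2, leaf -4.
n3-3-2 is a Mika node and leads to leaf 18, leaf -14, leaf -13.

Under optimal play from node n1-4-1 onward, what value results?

-8

n1-4-1 (Mika): min(5, 11, -8, -2) = -8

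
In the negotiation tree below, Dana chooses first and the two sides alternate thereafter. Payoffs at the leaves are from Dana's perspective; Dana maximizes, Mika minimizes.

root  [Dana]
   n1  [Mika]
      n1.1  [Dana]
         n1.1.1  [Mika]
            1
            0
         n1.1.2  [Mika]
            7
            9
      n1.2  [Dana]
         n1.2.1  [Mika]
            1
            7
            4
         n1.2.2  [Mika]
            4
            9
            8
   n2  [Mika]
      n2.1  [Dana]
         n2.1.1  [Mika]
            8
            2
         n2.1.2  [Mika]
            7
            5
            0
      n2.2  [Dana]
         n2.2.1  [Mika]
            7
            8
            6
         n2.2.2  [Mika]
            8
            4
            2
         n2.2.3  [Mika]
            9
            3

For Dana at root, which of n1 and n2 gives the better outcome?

n1

n1.1.1 (Mika): min(1, 0) = 0
n1.1.2 (Mika): min(7, 9) = 7
n1.1 (Dana): max(0, 7) = 7
n1.2.1 (Mika): min(1, 7, 4) = 1
n1.2.2 (Mika): min(4, 9, 8) = 4
n1.2 (Dana): max(1, 4) = 4
n1 (Mika): min(7, 4) = 4
n2.1.1 (Mika): min(8, 2) = 2
n2.1.2 (Mika): min(7, 5, 0) = 0
n2.1 (Dana): max(2, 0) = 2
n2.2.1 (Mika): min(7, 8, 6) = 6
n2.2.2 (Mika): min(8, 4, 2) = 2
n2.2.3 (Mika): min(9, 3) = 3
n2.2 (Dana): max(6, 2, 3) = 6
n2 (Mika): min(2, 6) = 2
Dana prefers the higher value; n1=4, n2=2. n1 is better since 4 > 2.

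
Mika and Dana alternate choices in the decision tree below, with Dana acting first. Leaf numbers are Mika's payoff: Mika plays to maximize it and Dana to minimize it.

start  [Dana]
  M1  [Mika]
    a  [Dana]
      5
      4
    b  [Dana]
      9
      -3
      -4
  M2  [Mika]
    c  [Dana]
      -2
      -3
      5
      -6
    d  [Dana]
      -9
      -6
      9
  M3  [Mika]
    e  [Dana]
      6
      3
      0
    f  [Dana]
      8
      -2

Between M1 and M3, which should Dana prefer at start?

a (Dana): min(5, 4) = 4
b (Dana): min(9, -3, -4) = -4
M1 (Mika): max(4, -4) = 4
e (Dana): min(6, 3, 0) = 0
f (Dana): min(8, -2) = -2
M3 (Mika): max(0, -2) = 0
Dana prefers the lower value; M1=4, M3=0. M3 is better since 0 < 4.

M3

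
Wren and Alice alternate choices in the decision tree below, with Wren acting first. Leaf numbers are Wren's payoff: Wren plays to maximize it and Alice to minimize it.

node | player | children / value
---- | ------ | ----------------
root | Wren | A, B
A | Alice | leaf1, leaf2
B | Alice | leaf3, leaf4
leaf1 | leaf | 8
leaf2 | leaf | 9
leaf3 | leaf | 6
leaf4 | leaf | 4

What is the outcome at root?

A (Alice): min(8, 9) = 8
B (Alice): min(6, 4) = 4
root (Wren): max(8, 4) = 8

8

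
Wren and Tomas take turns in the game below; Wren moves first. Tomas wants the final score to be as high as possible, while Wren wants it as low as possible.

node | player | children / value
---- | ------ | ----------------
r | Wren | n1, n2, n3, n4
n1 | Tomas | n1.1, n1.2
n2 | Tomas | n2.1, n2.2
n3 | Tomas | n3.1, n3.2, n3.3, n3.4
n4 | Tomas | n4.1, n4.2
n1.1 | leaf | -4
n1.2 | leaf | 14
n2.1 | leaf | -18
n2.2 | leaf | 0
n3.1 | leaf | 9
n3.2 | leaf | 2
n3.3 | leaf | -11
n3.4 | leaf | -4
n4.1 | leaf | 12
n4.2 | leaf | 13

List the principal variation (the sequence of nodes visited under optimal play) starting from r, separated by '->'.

r -> n2 -> n2.2

n1 (Tomas): max(-4, 14) = 14
n2 (Tomas): max(-18, 0) = 0
n3 (Tomas): max(9, 2, -11, -4) = 9
n4 (Tomas): max(12, 13) = 13
r (Wren): min(14, 0, 9, 13) = 0
At r, Wren picks n2 (lowest: 0).
At n2, Tomas picks n2.2 (highest: 0).
Terminal value 0.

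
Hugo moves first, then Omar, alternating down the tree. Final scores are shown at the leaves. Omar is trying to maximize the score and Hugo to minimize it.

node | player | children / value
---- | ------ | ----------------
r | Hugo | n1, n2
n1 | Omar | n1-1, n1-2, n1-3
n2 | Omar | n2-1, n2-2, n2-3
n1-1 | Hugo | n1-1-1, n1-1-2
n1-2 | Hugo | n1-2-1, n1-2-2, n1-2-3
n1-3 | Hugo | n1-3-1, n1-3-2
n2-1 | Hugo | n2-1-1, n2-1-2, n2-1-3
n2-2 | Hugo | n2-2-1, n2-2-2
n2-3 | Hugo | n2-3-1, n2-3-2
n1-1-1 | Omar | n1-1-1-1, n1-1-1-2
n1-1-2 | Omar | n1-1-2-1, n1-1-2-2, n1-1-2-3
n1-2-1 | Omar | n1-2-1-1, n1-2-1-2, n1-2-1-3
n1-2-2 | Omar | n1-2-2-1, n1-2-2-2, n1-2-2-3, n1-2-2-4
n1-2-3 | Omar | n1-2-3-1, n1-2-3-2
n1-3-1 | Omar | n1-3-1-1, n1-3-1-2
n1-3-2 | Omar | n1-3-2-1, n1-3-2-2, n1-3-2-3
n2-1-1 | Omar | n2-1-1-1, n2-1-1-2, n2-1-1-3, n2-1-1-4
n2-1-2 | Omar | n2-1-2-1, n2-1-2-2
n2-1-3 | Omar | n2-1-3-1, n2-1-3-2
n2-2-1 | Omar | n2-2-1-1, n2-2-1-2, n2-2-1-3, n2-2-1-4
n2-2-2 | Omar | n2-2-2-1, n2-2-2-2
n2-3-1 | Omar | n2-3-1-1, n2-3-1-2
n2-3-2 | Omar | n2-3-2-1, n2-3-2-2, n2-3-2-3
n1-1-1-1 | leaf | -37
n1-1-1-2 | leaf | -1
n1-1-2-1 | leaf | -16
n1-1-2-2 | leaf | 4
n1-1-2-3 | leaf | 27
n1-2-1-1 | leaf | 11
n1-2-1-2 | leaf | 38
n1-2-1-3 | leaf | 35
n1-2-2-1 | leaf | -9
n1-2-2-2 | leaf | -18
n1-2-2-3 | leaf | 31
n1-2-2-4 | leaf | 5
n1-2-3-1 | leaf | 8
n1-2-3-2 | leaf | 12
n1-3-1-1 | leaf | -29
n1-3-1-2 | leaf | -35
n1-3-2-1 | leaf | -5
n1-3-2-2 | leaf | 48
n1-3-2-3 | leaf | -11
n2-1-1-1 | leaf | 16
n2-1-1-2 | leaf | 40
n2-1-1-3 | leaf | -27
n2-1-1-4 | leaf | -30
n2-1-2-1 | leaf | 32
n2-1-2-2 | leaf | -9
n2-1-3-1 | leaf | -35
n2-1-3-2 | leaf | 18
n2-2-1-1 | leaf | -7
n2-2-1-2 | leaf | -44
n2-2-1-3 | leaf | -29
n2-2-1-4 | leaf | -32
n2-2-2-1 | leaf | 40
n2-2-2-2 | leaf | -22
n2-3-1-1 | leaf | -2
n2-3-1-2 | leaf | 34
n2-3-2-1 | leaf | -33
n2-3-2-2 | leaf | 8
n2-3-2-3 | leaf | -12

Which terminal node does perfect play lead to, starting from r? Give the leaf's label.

n1-1-1 (Omar): max(-37, -1) = -1
n1-1-2 (Omar): max(-16, 4, 27) = 27
n1-1 (Hugo): min(-1, 27) = -1
n1-2-1 (Omar): max(11, 38, 35) = 38
n1-2-2 (Omar): max(-9, -18, 31, 5) = 31
n1-2-3 (Omar): max(8, 12) = 12
n1-2 (Hugo): min(38, 31, 12) = 12
n1-3-1 (Omar): max(-29, -35) = -29
n1-3-2 (Omar): max(-5, 48, -11) = 48
n1-3 (Hugo): min(-29, 48) = -29
n1 (Omar): max(-1, 12, -29) = 12
n2-1-1 (Omar): max(16, 40, -27, -30) = 40
n2-1-2 (Omar): max(32, -9) = 32
n2-1-3 (Omar): max(-35, 18) = 18
n2-1 (Hugo): min(40, 32, 18) = 18
n2-2-1 (Omar): max(-7, -44, -29, -32) = -7
n2-2-2 (Omar): max(40, -22) = 40
n2-2 (Hugo): min(-7, 40) = -7
n2-3-1 (Omar): max(-2, 34) = 34
n2-3-2 (Omar): max(-33, 8, -12) = 8
n2-3 (Hugo): min(34, 8) = 8
n2 (Omar): max(18, -7, 8) = 18
r (Hugo): min(12, 18) = 12
At r, Hugo picks n1 (lowest: 12).
At n1, Omar picks n1-2 (highest: 12).
At n1-2, Hugo picks n1-2-3 (lowest: 12).
At n1-2-3, Omar picks n1-2-3-2 (highest: 12).
Terminal value 12.

n1-2-3-2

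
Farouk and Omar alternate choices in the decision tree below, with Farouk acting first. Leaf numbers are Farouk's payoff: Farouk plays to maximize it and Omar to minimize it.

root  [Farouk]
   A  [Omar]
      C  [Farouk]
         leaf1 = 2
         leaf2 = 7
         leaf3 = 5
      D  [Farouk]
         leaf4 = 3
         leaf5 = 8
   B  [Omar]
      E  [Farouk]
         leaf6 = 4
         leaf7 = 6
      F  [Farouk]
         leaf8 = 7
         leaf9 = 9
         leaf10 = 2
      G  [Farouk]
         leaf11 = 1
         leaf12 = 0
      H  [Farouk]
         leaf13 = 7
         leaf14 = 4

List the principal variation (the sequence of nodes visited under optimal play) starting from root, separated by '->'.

C (Farouk): max(2, 7, 5) = 7
D (Farouk): max(3, 8) = 8
A (Omar): min(7, 8) = 7
E (Farouk): max(4, 6) = 6
F (Farouk): max(7, 9, 2) = 9
G (Farouk): max(1, 0) = 1
H (Farouk): max(7, 4) = 7
B (Omar): min(6, 9, 1, 7) = 1
root (Farouk): max(7, 1) = 7
At root, Farouk picks A (highest: 7).
At A, Omar picks C (lowest: 7).
At C, Farouk picks leaf2 (highest: 7).
Terminal value 7.

root -> A -> C -> leaf2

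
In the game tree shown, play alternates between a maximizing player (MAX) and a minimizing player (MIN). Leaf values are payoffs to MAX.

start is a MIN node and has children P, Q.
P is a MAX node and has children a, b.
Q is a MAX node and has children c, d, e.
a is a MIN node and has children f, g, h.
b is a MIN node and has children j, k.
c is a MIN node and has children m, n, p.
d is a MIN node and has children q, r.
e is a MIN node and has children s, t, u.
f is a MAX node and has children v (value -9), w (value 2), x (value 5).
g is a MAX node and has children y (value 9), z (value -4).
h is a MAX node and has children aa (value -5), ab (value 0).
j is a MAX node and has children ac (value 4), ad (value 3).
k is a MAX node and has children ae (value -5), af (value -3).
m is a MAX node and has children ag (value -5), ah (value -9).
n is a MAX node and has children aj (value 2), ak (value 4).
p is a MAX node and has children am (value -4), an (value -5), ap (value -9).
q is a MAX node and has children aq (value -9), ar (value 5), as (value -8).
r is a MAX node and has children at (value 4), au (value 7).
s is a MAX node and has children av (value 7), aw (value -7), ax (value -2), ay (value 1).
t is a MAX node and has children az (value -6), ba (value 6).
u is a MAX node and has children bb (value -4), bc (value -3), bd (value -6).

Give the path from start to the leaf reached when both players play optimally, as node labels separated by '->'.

f (MAX): max(-9, 2, 5) = 5
g (MAX): max(9, -4) = 9
h (MAX): max(-5, 0) = 0
a (MIN): min(5, 9, 0) = 0
j (MAX): max(4, 3) = 4
k (MAX): max(-5, -3) = -3
b (MIN): min(4, -3) = -3
P (MAX): max(0, -3) = 0
m (MAX): max(-5, -9) = -5
n (MAX): max(2, 4) = 4
p (MAX): max(-4, -5, -9) = -4
c (MIN): min(-5, 4, -4) = -5
q (MAX): max(-9, 5, -8) = 5
r (MAX): max(4, 7) = 7
d (MIN): min(5, 7) = 5
s (MAX): max(7, -7, -2, 1) = 7
t (MAX): max(-6, 6) = 6
u (MAX): max(-4, -3, -6) = -3
e (MIN): min(7, 6, -3) = -3
Q (MAX): max(-5, 5, -3) = 5
start (MIN): min(0, 5) = 0
At start, MIN picks P (lowest: 0).
At P, MAX picks a (highest: 0).
At a, MIN picks h (lowest: 0).
At h, MAX picks ab (highest: 0).
Terminal value 0.

start -> P -> a -> h -> ab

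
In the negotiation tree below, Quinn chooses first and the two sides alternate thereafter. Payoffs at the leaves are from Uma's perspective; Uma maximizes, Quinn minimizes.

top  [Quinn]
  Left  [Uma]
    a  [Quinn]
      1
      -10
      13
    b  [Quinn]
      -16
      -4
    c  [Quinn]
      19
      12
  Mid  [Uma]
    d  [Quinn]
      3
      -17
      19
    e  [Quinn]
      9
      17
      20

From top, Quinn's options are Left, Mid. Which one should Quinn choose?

a (Quinn): min(1, -10, 13) = -10
b (Quinn): min(-16, -4) = -16
c (Quinn): min(19, 12) = 12
Left (Uma): max(-10, -16, 12) = 12
d (Quinn): min(3, -17, 19) = -17
e (Quinn): min(9, 17, 20) = 9
Mid (Uma): max(-17, 9) = 9
top (Quinn): min(12, 9) = 9
Quinn at top wants the lowest of {Left=12, Mid=9}, so chooses Mid.

Mid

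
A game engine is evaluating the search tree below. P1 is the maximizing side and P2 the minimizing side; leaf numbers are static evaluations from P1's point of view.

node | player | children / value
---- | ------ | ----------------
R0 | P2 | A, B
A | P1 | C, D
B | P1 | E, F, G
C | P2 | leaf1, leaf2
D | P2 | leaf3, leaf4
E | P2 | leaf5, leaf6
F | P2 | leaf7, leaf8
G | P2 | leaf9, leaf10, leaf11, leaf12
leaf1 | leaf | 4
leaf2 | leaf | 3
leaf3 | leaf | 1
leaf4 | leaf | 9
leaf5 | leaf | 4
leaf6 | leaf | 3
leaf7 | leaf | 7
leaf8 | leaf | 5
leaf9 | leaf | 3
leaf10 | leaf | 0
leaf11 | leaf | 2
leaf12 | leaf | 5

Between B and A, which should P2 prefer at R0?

E (P2): min(4, 3) = 3
F (P2): min(7, 5) = 5
G (P2): min(3, 0, 2, 5) = 0
B (P1): max(3, 5, 0) = 5
C (P2): min(4, 3) = 3
D (P2): min(1, 9) = 1
A (P1): max(3, 1) = 3
P2 prefers the lower value; B=5, A=3. A is better since 3 < 5.

A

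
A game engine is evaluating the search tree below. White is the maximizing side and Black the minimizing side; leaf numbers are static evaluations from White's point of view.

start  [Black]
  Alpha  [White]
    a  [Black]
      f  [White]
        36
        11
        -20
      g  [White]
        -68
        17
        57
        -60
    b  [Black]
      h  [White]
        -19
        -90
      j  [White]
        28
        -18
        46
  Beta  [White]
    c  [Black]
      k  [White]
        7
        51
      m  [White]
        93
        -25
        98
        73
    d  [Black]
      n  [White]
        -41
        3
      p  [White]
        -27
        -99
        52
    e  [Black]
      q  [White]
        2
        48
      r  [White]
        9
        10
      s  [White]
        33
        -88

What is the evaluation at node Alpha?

36

f (White): max(36, 11, -20) = 36
g (White): max(-68, 17, 57, -60) = 57
a (Black): min(36, 57) = 36
h (White): max(-19, -90) = -19
j (White): max(28, -18, 46) = 46
b (Black): min(-19, 46) = -19
Alpha (White): max(36, -19) = 36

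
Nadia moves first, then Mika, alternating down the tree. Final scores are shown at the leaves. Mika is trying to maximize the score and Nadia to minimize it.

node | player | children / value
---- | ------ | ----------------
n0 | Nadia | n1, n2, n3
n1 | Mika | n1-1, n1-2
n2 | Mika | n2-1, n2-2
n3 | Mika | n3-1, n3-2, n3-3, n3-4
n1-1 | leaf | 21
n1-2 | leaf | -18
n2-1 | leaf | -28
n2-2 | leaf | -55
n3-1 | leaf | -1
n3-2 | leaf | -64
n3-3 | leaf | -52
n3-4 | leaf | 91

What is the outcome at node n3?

n3 (Mika): max(-1, -64, -52, 91) = 91

91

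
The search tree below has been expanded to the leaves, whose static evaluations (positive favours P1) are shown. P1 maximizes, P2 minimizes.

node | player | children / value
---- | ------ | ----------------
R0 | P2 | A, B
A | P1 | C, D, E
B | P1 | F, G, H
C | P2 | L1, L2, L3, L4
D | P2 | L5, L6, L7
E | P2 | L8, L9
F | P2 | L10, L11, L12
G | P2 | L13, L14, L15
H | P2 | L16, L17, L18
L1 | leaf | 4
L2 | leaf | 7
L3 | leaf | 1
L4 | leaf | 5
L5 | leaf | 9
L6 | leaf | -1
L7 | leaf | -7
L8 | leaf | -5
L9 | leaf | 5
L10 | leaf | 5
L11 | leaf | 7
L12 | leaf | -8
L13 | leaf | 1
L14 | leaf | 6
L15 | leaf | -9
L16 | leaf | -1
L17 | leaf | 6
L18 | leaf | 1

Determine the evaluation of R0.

C (P2): min(4, 7, 1, 5) = 1
D (P2): min(9, -1, -7) = -7
E (P2): min(-5, 5) = -5
A (P1): max(1, -7, -5) = 1
F (P2): min(5, 7, -8) = -8
G (P2): min(1, 6, -9) = -9
H (P2): min(-1, 6, 1) = -1
B (P1): max(-8, -9, -1) = -1
R0 (P2): min(1, -1) = -1

-1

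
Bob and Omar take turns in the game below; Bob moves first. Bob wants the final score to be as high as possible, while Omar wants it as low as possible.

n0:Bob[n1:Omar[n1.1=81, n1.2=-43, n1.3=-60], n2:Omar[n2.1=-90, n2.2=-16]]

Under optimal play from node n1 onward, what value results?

n1 (Omar): min(81, -43, -60) = -60

-60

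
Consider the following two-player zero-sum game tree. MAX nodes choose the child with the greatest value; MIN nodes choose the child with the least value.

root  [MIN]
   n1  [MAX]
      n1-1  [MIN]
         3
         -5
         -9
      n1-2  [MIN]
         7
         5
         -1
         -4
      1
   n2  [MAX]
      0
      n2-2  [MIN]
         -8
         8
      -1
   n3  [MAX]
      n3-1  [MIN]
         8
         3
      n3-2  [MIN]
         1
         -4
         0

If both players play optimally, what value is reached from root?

n1-1 (MIN): min(3, -5, -9) = -9
n1-2 (MIN): min(7, 5, -1, -4) = -4
n1 (MAX): max(-9, -4, 1) = 1
n2-2 (MIN): min(-8, 8) = -8
n2 (MAX): max(0, -8, -1) = 0
n3-1 (MIN): min(8, 3) = 3
n3-2 (MIN): min(1, -4, 0) = -4
n3 (MAX): max(3, -4) = 3
root (MIN): min(1, 0, 3) = 0

0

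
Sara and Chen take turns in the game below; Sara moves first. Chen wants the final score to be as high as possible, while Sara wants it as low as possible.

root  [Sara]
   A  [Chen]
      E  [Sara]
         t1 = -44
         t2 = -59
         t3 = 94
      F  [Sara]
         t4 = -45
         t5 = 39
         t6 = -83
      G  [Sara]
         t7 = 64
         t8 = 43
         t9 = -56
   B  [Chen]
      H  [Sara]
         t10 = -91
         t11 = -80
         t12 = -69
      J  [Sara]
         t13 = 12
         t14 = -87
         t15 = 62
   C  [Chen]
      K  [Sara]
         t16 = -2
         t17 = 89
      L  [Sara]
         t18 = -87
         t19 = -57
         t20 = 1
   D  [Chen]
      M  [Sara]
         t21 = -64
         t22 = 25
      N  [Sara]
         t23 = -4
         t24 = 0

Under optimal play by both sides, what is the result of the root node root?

E (Sara): min(-44, -59, 94) = -59
F (Sara): min(-45, 39, -83) = -83
G (Sara): min(64, 43, -56) = -56
A (Chen): max(-59, -83, -56) = -56
H (Sara): min(-91, -80, -69) = -91
J (Sara): min(12, -87, 62) = -87
B (Chen): max(-91, -87) = -87
K (Sara): min(-2, 89) = -2
L (Sara): min(-87, -57, 1) = -87
C (Chen): max(-2, -87) = -2
M (Sara): min(-64, 25) = -64
N (Sara): min(-4, 0) = -4
D (Chen): max(-64, -4) = -4
root (Sara): min(-56, -87, -2, -4) = -87

-87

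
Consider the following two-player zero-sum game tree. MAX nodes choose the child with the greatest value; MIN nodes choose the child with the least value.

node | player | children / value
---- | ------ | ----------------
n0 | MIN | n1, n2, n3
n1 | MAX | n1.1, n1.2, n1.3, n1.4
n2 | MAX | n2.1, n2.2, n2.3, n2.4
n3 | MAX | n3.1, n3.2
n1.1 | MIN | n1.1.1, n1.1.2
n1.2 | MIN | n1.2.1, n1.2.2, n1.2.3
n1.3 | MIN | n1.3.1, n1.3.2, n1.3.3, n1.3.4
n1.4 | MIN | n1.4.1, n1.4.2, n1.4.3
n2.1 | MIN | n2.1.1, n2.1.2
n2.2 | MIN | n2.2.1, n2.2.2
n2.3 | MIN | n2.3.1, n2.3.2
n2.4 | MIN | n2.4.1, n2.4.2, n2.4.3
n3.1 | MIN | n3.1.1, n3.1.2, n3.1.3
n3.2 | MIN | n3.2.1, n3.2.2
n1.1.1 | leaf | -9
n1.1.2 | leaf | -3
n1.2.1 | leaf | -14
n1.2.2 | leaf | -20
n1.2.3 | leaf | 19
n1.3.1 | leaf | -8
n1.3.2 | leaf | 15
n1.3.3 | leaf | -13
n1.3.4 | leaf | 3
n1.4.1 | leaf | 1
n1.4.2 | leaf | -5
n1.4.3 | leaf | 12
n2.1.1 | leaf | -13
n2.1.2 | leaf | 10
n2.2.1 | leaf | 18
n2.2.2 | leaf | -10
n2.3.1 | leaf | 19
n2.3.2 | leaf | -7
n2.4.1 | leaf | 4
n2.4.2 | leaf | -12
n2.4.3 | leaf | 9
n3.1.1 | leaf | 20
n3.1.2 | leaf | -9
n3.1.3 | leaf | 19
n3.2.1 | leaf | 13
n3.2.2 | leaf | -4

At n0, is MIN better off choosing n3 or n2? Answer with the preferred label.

n3.1 (MIN): min(20, -9, 19) = -9
n3.2 (MIN): min(13, -4) = -4
n3 (MAX): max(-9, -4) = -4
n2.1 (MIN): min(-13, 10) = -13
n2.2 (MIN): min(18, -10) = -10
n2.3 (MIN): min(19, -7) = -7
n2.4 (MIN): min(4, -12, 9) = -12
n2 (MAX): max(-13, -10, -7, -12) = -7
MIN prefers the lower value; n3=-4, n2=-7. n2 is better since -7 < -4.

n2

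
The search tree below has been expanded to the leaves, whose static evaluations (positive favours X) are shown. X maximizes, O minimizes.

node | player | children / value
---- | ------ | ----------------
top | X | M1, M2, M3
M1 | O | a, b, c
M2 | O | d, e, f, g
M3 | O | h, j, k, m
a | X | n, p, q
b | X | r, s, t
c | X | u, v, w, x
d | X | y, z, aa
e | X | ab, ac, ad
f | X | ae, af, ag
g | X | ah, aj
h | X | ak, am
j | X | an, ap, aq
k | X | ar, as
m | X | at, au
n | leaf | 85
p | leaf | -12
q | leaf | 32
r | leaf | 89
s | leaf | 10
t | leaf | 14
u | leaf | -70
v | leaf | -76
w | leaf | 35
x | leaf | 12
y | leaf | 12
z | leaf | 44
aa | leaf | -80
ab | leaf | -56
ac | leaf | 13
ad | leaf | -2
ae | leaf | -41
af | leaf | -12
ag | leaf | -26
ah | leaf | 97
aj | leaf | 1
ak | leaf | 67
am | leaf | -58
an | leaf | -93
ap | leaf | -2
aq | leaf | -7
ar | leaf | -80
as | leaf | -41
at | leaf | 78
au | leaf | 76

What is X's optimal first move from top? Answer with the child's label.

M1

a (X): max(85, -12, 32) = 85
b (X): max(89, 10, 14) = 89
c (X): max(-70, -76, 35, 12) = 35
M1 (O): min(85, 89, 35) = 35
d (X): max(12, 44, -80) = 44
e (X): max(-56, 13, -2) = 13
f (X): max(-41, -12, -26) = -12
g (X): max(97, 1) = 97
M2 (O): min(44, 13, -12, 97) = -12
h (X): max(67, -58) = 67
j (X): max(-93, -2, -7) = -2
k (X): max(-80, -41) = -41
m (X): max(78, 76) = 78
M3 (O): min(67, -2, -41, 78) = -41
top (X): max(35, -12, -41) = 35
X at top wants the highest of {M1=35, M2=-12, M3=-41}, so chooses M1.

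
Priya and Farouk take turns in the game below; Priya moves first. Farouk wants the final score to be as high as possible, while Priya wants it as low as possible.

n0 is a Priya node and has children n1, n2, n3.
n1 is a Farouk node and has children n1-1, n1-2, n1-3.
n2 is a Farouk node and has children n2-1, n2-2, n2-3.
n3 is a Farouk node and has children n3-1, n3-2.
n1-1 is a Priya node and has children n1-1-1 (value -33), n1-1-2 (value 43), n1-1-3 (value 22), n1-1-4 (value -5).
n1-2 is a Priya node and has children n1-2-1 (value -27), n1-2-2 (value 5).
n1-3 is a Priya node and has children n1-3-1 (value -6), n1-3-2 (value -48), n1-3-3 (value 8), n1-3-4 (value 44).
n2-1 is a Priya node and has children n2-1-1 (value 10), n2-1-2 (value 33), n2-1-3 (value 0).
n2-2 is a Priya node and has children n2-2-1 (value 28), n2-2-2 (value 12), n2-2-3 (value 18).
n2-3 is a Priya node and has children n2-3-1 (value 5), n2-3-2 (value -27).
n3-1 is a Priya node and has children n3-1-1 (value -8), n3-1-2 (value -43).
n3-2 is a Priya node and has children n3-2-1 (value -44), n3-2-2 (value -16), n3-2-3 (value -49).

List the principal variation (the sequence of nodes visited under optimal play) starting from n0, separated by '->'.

n1-1 (Priya): min(-33, 43, 22, -5) = -33
n1-2 (Priya): min(-27, 5) = -27
n1-3 (Priya): min(-6, -48, 8, 44) = -48
n1 (Farouk): max(-33, -27, -48) = -27
n2-1 (Priya): min(10, 33, 0) = 0
n2-2 (Priya): min(28, 12, 18) = 12
n2-3 (Priya): min(5, -27) = -27
n2 (Farouk): max(0, 12, -27) = 12
n3-1 (Priya): min(-8, -43) = -43
n3-2 (Priya): min(-44, -16, -49) = -49
n3 (Farouk): max(-43, -49) = -43
n0 (Priya): min(-27, 12, -43) = -43
At n0, Priya picks n3 (lowest: -43).
At n3, Farouk picks n3-1 (highest: -43).
At n3-1, Priya picks n3-1-2 (lowest: -43).
Terminal value -43.

n0 -> n3 -> n3-1 -> n3-1-2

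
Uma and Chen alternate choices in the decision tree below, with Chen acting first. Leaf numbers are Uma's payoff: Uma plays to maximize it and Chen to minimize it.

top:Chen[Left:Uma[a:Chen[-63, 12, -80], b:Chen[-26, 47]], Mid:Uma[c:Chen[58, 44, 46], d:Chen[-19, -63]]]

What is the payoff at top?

-26

a (Chen): min(-63, 12, -80) = -80
b (Chen): min(-26, 47) = -26
Left (Uma): max(-80, -26) = -26
c (Chen): min(58, 44, 46) = 44
d (Chen): min(-19, -63) = -63
Mid (Uma): max(44, -63) = 44
top (Chen): min(-26, 44) = -26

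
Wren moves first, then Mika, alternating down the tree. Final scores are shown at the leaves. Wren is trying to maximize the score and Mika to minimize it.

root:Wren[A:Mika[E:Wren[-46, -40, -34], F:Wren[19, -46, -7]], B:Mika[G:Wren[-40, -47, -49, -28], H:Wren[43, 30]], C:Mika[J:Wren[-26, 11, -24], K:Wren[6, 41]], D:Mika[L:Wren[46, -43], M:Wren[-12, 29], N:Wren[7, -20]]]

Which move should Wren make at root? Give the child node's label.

E (Wren): max(-46, -40, -34) = -34
F (Wren): max(19, -46, -7) = 19
A (Mika): min(-34, 19) = -34
G (Wren): max(-40, -47, -49, -28) = -28
H (Wren): max(43, 30) = 43
B (Mika): min(-28, 43) = -28
J (Wren): max(-26, 11, -24) = 11
K (Wren): max(6, 41) = 41
C (Mika): min(11, 41) = 11
L (Wren): max(46, -43) = 46
M (Wren): max(-12, 29) = 29
N (Wren): max(7, -20) = 7
D (Mika): min(46, 29, 7) = 7
root (Wren): max(-34, -28, 11, 7) = 11
Wren at root wants the highest of {A=-34, B=-28, C=11, D=7}, so chooses C.

C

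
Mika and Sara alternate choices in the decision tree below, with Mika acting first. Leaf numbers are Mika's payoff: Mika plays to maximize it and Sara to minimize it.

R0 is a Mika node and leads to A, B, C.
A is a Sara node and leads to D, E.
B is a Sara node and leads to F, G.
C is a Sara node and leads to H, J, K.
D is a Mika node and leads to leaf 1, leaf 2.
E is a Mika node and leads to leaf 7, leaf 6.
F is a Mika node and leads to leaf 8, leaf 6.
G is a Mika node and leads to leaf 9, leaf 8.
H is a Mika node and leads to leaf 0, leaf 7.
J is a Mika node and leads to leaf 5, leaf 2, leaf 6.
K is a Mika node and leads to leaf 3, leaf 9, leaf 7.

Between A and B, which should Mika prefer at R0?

D (Mika): max(1, 2) = 2
E (Mika): max(7, 6) = 7
A (Sara): min(2, 7) = 2
F (Mika): max(8, 6) = 8
G (Mika): max(9, 8) = 9
B (Sara): min(8, 9) = 8
Mika prefers the higher value; A=2, B=8. B is better since 8 > 2.

B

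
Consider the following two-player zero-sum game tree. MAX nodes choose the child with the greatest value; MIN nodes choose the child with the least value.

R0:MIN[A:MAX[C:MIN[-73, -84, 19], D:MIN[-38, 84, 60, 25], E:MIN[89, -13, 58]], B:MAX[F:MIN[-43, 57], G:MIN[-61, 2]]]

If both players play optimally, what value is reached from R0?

C (MIN): min(-73, -84, 19) = -84
D (MIN): min(-38, 84, 60, 25) = -38
E (MIN): min(89, -13, 58) = -13
A (MAX): max(-84, -38, -13) = -13
F (MIN): min(-43, 57) = -43
G (MIN): min(-61, 2) = -61
B (MAX): max(-43, -61) = -43
R0 (MIN): min(-13, -43) = -43

-43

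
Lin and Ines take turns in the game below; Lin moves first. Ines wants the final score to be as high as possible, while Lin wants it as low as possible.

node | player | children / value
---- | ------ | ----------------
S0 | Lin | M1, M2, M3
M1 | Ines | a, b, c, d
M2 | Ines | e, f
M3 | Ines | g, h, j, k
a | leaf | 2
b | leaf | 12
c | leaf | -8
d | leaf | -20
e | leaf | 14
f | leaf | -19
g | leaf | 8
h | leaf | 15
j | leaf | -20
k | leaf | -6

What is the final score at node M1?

M1 (Ines): max(2, 12, -8, -20) = 12

12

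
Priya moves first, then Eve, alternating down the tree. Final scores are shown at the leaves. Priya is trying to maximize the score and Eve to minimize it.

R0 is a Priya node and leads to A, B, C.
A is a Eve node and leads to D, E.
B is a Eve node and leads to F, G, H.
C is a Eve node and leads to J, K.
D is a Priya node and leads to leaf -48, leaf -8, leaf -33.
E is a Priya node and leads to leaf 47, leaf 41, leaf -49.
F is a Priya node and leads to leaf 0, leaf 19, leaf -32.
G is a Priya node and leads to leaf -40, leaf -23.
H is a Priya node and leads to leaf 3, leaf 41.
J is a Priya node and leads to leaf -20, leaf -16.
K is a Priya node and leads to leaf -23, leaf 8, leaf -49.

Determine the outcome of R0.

D (Priya): max(-48, -8, -33) = -8
E (Priya): max(47, 41, -49) = 47
A (Eve): min(-8, 47) = -8
F (Priya): max(0, 19, -32) = 19
G (Priya): max(-40, -23) = -23
H (Priya): max(3, 41) = 41
B (Eve): min(19, -23, 41) = -23
J (Priya): max(-20, -16) = -16
K (Priya): max(-23, 8, -49) = 8
C (Eve): min(-16, 8) = -16
R0 (Priya): max(-8, -23, -16) = -8

-8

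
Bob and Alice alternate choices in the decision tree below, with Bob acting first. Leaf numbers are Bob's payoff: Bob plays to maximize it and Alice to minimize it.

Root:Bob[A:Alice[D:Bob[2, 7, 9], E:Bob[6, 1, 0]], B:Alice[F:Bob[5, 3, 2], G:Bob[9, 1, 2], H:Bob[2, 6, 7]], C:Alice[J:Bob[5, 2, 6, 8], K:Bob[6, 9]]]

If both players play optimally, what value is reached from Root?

8

D (Bob): max(2, 7, 9) = 9
E (Bob): max(6, 1, 0) = 6
A (Alice): min(9, 6) = 6
F (Bob): max(5, 3, 2) = 5
G (Bob): max(9, 1, 2) = 9
H (Bob): max(2, 6, 7) = 7
B (Alice): min(5, 9, 7) = 5
J (Bob): max(5, 2, 6, 8) = 8
K (Bob): max(6, 9) = 9
C (Alice): min(8, 9) = 8
Root (Bob): max(6, 5, 8) = 8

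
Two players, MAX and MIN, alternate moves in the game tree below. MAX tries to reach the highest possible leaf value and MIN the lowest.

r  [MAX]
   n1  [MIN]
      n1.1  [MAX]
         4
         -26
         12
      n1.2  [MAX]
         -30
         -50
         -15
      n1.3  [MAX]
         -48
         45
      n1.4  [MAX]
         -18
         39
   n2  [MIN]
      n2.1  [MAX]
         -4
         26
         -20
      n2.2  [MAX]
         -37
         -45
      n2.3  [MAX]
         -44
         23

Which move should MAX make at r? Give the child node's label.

n1

n1.1 (MAX): max(4, -26, 12) = 12
n1.2 (MAX): max(-30, -50, -15) = -15
n1.3 (MAX): max(-48, 45) = 45
n1.4 (MAX): max(-18, 39) = 39
n1 (MIN): min(12, -15, 45, 39) = -15
n2.1 (MAX): max(-4, 26, -20) = 26
n2.2 (MAX): max(-37, -45) = -37
n2.3 (MAX): max(-44, 23) = 23
n2 (MIN): min(26, -37, 23) = -37
r (MAX): max(-15, -37) = -15
MAX at r wants the highest of {n1=-15, n2=-37}, so chooses n1.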